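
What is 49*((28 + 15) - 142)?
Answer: -4851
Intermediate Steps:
49*((28 + 15) - 142) = 49*(43 - 142) = 49*(-99) = -4851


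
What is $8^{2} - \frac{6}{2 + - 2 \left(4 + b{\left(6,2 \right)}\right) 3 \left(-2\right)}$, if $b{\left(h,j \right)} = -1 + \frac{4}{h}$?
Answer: $\frac{1469}{23} \approx 63.87$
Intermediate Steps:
$8^{2} - \frac{6}{2 + - 2 \left(4 + b{\left(6,2 \right)}\right) 3 \left(-2\right)} = 8^{2} - \frac{6}{2 + - 2 \left(4 + \frac{4 - 6}{6}\right) 3 \left(-2\right)} = 64 - \frac{6}{2 + - 2 \left(4 + \frac{4 - 6}{6}\right) 3 \left(-2\right)} = 64 - \frac{6}{2 + - 2 \left(4 + \frac{1}{6} \left(-2\right)\right) 3 \left(-2\right)} = 64 - \frac{6}{2 + - 2 \left(4 - \frac{1}{3}\right) 3 \left(-2\right)} = 64 - \frac{6}{2 + \left(-2\right) \frac{11}{3} \cdot 3 \left(-2\right)} = 64 - \frac{6}{2 + \left(- \frac{22}{3}\right) 3 \left(-2\right)} = 64 - \frac{6}{2 - -44} = 64 - \frac{6}{2 + 44} = 64 - \frac{6}{46} = 64 - \frac{3}{23} = \frac{1469}{23}$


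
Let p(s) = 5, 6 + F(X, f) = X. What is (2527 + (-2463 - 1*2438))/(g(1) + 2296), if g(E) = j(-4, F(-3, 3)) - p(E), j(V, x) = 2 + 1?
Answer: -1187/1147 ≈ -1.0349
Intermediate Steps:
F(X, f) = -6 + X
j(V, x) = 3
g(E) = -2 (g(E) = 3 - 1*5 = 3 - 5 = -2)
(2527 + (-2463 - 1*2438))/(g(1) + 2296) = (2527 + (-2463 - 1*2438))/(-2 + 2296) = (2527 + (-2463 - 2438))/2294 = (2527 - 4901)*(1/2294) = -2374*1/2294 = -1187/1147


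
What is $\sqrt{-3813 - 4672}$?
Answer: $i \sqrt{8485} \approx 92.114 i$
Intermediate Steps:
$\sqrt{-3813 - 4672} = \sqrt{-8485} = i \sqrt{8485}$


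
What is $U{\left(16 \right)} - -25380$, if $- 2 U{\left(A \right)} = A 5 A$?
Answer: $24740$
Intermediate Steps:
$U{\left(A \right)} = - \frac{5 A^{2}}{2}$ ($U{\left(A \right)} = - \frac{A 5 A}{2} = - \frac{5 A A}{2} = - \frac{5 A^{2}}{2}$)
$U{\left(16 \right)} - -25380 = - \frac{5 \cdot 16^{2}}{2} - -25380 = \left(- \frac{5}{2}\right) 256 + 25380 = -640 + 25380 = 24740$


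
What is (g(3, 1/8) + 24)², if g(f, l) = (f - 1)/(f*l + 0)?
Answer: 7744/9 ≈ 860.44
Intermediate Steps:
g(f, l) = (-1 + f)/(f*l) (g(f, l) = (-1 + f)/((f*l)) = (-1 + f)*(1/(f*l)) = (-1 + f)/(f*l))
(g(3, 1/8) + 24)² = ((-1 + 3)/(3*(1/8)) + 24)² = ((⅓)*2/(⅛) + 24)² = ((⅓)*8*2 + 24)² = (16/3 + 24)² = (88/3)² = 7744/9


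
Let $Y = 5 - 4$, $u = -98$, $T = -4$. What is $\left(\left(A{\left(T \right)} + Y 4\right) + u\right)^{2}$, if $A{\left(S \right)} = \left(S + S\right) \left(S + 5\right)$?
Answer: $10404$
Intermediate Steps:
$A{\left(S \right)} = 2 S \left(5 + S\right)$
$Y = 1$
$\left(\left(A{\left(T \right)} + Y 4\right) + u\right)^{2} = \left(\left(2 \left(-4\right) \left(5 - 4\right) + 1 \cdot 4\right) - 98\right)^{2} = \left(\left(2 \left(-4\right) 1 + 4\right) - 98\right)^{2} = \left(\left(-8 + 4\right) - 98\right)^{2} = \left(-4 - 98\right)^{2} = \left(-102\right)^{2} = 10404$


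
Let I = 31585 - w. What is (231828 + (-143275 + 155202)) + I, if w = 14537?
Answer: 260803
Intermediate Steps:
I = 17048 (I = 31585 - 1*14537 = 31585 - 14537 = 17048)
(231828 + (-143275 + 155202)) + I = (231828 + (-143275 + 155202)) + 17048 = (231828 + 11927) + 17048 = 243755 + 17048 = 260803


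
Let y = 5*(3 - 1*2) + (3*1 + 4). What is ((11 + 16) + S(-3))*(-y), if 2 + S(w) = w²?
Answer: -408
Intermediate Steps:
S(w) = -2 + w²
y = 12 (y = 5*(3 - 2) + (3 + 4) = 5*1 + 7 = 5 + 7 = 12)
((11 + 16) + S(-3))*(-y) = ((11 + 16) + (-2 + (-3)²))*(-1*12) = (27 + (-2 + 9))*(-12) = (27 + 7)*(-12) = 34*(-12) = -408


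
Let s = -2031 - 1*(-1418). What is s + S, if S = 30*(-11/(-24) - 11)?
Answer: -3717/4 ≈ -929.25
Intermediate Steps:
s = -613 (s = -2031 + 1418 = -613)
S = -1265/4 (S = 30*(-11*(-1/24) - 11) = 30*(11/24 - 11) = 30*(-253/24) = -1265/4 ≈ -316.25)
s + S = -613 - 1265/4 = -3717/4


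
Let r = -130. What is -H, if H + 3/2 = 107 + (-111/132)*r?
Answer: -2363/11 ≈ -214.82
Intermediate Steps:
H = 2363/11 (H = -3/2 + (107 - 111/132*(-130)) = -3/2 + (107 - 111*1/132*(-130)) = -3/2 + (107 - 37/44*(-130)) = -3/2 + (107 + 2405/22) = -3/2 + 4759/22 = 2363/11 ≈ 214.82)
-H = -1*2363/11 = -2363/11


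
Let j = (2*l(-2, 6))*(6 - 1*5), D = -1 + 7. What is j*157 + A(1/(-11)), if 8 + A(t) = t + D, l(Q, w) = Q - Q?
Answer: -23/11 ≈ -2.0909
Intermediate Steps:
D = 6
l(Q, w) = 0
A(t) = -2 + t (A(t) = -8 + (t + 6) = -8 + (6 + t) = -2 + t)
j = 0 (j = (2*0)*(6 - 1*5) = 0*(6 - 5) = 0*1 = 0)
j*157 + A(1/(-11)) = 0*157 + (-2 + 1/(-11)) = 0 + (-2 - 1/11) = 0 - 23/11 = -23/11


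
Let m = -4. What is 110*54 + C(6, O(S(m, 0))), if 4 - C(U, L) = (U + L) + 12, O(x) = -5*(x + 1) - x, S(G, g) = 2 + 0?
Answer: 5943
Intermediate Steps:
S(G, g) = 2
O(x) = -5 - 6*x (O(x) = -5*(1 + x) - x = (-5 - 5*x) - x = -5 - 6*x)
C(U, L) = -8 - L - U (C(U, L) = 4 - ((U + L) + 12) = 4 - ((L + U) + 12) = 4 - (12 + L + U) = 4 + (-12 - L - U) = -8 - L - U)
110*54 + C(6, O(S(m, 0))) = 110*54 + (-8 - (-5 - 6*2) - 1*6) = 5940 + (-8 - (-5 - 12) - 6) = 5940 + (-8 - 1*(-17) - 6) = 5940 + (-8 + 17 - 6) = 5940 + 3 = 5943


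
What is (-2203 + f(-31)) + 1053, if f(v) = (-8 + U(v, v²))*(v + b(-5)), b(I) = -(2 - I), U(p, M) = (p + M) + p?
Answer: -35008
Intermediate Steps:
U(p, M) = M + 2*p (U(p, M) = (M + p) + p = M + 2*p)
b(I) = -2 + I
f(v) = (-7 + v)*(-8 + v² + 2*v) (f(v) = (-8 + (v² + 2*v))*(v + (-2 - 5)) = (-8 + v² + 2*v)*(v - 7) = (-8 + v² + 2*v)*(-7 + v) = (-7 + v)*(-8 + v² + 2*v))
(-2203 + f(-31)) + 1053 = (-2203 + (56 + (-31)³ - 22*(-31) - 5*(-31)²)) + 1053 = (-2203 + (56 - 29791 + 682 - 5*961)) + 1053 = (-2203 + (56 - 29791 + 682 - 4805)) + 1053 = (-2203 - 33858) + 1053 = -36061 + 1053 = -35008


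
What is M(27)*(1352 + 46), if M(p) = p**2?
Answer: 1019142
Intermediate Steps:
M(27)*(1352 + 46) = 27**2*(1352 + 46) = 729*1398 = 1019142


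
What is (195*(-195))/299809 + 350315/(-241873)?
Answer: -114224810660/72515702257 ≈ -1.5752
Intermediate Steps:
(195*(-195))/299809 + 350315/(-241873) = -38025*1/299809 + 350315*(-1/241873) = -38025/299809 - 350315/241873 = -114224810660/72515702257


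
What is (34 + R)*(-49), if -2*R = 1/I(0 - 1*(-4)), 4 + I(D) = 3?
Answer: -3381/2 ≈ -1690.5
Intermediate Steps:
I(D) = -1 (I(D) = -4 + 3 = -1)
R = 1/2 (R = -1/2/(-1) = -1/2*(-1) = 1/2 ≈ 0.50000)
(34 + R)*(-49) = (34 + 1/2)*(-49) = (69/2)*(-49) = -3381/2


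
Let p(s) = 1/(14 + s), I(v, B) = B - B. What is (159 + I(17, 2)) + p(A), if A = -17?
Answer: 476/3 ≈ 158.67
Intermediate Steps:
I(v, B) = 0
(159 + I(17, 2)) + p(A) = (159 + 0) + 1/(14 - 17) = 159 + 1/(-3) = 159 - 1/3 = 476/3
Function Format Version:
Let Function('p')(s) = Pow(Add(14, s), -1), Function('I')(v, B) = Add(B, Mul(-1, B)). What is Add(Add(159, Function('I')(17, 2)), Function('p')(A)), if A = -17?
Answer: Rational(476, 3) ≈ 158.67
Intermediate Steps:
Function('I')(v, B) = 0
Add(Add(159, Function('I')(17, 2)), Function('p')(A)) = Add(Add(159, 0), Pow(Add(14, -17), -1)) = Add(159, Pow(-3, -1)) = Add(159, Rational(-1, 3)) = Rational(476, 3)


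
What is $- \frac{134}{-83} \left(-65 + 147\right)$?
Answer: $\frac{10988}{83} \approx 132.39$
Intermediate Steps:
$- \frac{134}{-83} \left(-65 + 147\right) = \left(-134\right) \left(- \frac{1}{83}\right) 82 = \frac{134}{83} \cdot 82 = \frac{10988}{83}$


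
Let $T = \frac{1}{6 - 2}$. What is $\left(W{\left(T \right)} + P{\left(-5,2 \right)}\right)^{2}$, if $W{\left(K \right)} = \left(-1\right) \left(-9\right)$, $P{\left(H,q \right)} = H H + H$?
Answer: $841$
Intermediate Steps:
$P{\left(H,q \right)} = H + H^{2}$ ($P{\left(H,q \right)} = H^{2} + H = H + H^{2}$)
$T = \frac{1}{4} \approx 0.25$
$W{\left(K \right)} = 9$
$\left(W{\left(T \right)} + P{\left(-5,2 \right)}\right)^{2} = \left(9 - 5 \left(1 - 5\right)\right)^{2} = \left(9 - -20\right)^{2} = \left(9 + 20\right)^{2} = 29^{2} = 841$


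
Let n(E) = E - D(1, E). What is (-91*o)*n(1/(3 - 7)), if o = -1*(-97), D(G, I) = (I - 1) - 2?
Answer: -26481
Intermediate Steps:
D(G, I) = -3 + I (D(G, I) = (-1 + I) - 2 = -3 + I)
o = 97
n(E) = 3 (n(E) = E - (-3 + E) = E + (3 - E) = 3)
(-91*o)*n(1/(3 - 7)) = -91*97*3 = -8827*3 = -26481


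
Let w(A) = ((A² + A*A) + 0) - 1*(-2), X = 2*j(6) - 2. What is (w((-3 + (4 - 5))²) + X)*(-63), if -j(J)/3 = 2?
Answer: -31500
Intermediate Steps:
j(J) = -6 (j(J) = -3*2 = -6)
X = -14 (X = 2*(-6) - 2 = -12 - 2 = -14)
w(A) = 2 + 2*A² (w(A) = ((A² + A²) + 0) + 2 = (2*A² + 0) + 2 = 2*A² + 2 = 2 + 2*A²)
(w((-3 + (4 - 5))²) + X)*(-63) = ((2 + 2*((-3 + (4 - 5))²)²) - 14)*(-63) = ((2 + 2*((-3 - 1)²)²) - 14)*(-63) = ((2 + 2*((-4)²)²) - 14)*(-63) = ((2 + 2*16²) - 14)*(-63) = ((2 + 2*256) - 14)*(-63) = ((2 + 512) - 14)*(-63) = (514 - 14)*(-63) = 500*(-63) = -31500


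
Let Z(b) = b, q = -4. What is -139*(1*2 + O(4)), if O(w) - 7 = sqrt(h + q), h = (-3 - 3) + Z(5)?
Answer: -1251 - 139*I*sqrt(5) ≈ -1251.0 - 310.81*I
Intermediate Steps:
h = -1 (h = (-3 - 3) + 5 = -6 + 5 = -1)
O(w) = 7 + I*sqrt(5) (O(w) = 7 + sqrt(-1 - 4) = 7 + sqrt(-5) = 7 + I*sqrt(5))
-139*(1*2 + O(4)) = -139*(1*2 + (7 + I*sqrt(5))) = -139*(2 + (7 + I*sqrt(5))) = -139*(9 + I*sqrt(5)) = -1251 - 139*I*sqrt(5)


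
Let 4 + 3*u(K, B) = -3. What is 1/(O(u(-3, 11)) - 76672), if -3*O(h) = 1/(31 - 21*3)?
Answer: -96/7360511 ≈ -1.3043e-5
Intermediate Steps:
u(K, B) = -7/3 (u(K, B) = -4/3 + (1/3)*(-3) = -4/3 - 1 = -7/3)
O(h) = 1/96 (O(h) = -1/(3*(31 - 21*3)) = -1/(3*(31 - 63)) = -1/3/(-32) = -1/3*(-1/32) = 1/96)
1/(O(u(-3, 11)) - 76672) = 1/(1/96 - 76672) = 1/(-7360511/96) = -96/7360511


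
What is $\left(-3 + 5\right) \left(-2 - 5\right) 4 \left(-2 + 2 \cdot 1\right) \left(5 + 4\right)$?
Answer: $0$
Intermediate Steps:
$\left(-3 + 5\right) \left(-2 - 5\right) 4 \left(-2 + 2 \cdot 1\right) \left(5 + 4\right) = 2 \left(-7\right) 4 \left(-2 + 2\right) 9 = \left(-14\right) 4 \cdot 0 \cdot 9 = \left(-56\right) 0 = 0$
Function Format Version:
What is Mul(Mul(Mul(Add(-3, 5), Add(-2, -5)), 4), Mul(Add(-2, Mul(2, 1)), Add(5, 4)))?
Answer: 0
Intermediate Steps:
Mul(Mul(Mul(Add(-3, 5), Add(-2, -5)), 4), Mul(Add(-2, Mul(2, 1)), Add(5, 4))) = Mul(Mul(Mul(2, -7), 4), Mul(Add(-2, 2), 9)) = Mul(Mul(-14, 4), Mul(0, 9)) = Mul(-56, 0) = 0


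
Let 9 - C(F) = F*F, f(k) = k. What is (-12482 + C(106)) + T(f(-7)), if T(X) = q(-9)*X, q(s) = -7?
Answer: -23660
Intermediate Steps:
C(F) = 9 - F² (C(F) = 9 - F*F = 9 - F²)
T(X) = -7*X
(-12482 + C(106)) + T(f(-7)) = (-12482 + (9 - 1*106²)) - 7*(-7) = (-12482 + (9 - 1*11236)) + 49 = (-12482 + (9 - 11236)) + 49 = (-12482 - 11227) + 49 = -23709 + 49 = -23660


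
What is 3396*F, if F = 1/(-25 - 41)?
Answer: -566/11 ≈ -51.455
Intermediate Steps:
F = -1/66 (F = 1/(-66) = -1/66 ≈ -0.015152)
3396*F = 3396*(-1/66) = -566/11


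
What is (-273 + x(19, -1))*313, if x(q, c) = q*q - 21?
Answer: 20971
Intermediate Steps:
x(q, c) = -21 + q² (x(q, c) = q² - 21 = -21 + q²)
(-273 + x(19, -1))*313 = (-273 + (-21 + 19²))*313 = (-273 + (-21 + 361))*313 = (-273 + 340)*313 = 67*313 = 20971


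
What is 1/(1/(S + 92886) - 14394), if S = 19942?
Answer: -112828/1624046231 ≈ -6.9473e-5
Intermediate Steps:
1/(1/(S + 92886) - 14394) = 1/(1/(19942 + 92886) - 14394) = 1/(1/112828 - 14394) = 1/(-1624046231/112828) = -112828/1624046231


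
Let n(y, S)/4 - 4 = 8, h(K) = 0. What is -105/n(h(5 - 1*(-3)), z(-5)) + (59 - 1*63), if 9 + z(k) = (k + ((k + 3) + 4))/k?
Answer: -99/16 ≈ -6.1875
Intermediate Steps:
z(k) = -9 + (7 + 2*k)/k (z(k) = -9 + (k + ((k + 3) + 4))/k = -9 + (k + ((3 + k) + 4))/k = -9 + (k + (7 + k))/k = -9 + (7 + 2*k)/k)
n(y, S) = 48 (n(y, S) = 16 + 4*8 = 16 + 32 = 48)
-105/n(h(5 - 1*(-3)), z(-5)) + (59 - 1*63) = -105/48 + (59 - 1*63) = (1/48)*(-105) + (59 - 63) = -35/16 - 4 = -99/16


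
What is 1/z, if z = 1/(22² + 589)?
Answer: 1073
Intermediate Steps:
z = 1/1073 (z = 1/(484 + 589) = 1/1073 ≈ 0.00093197)
1/z = 1/(1/1073) = 1073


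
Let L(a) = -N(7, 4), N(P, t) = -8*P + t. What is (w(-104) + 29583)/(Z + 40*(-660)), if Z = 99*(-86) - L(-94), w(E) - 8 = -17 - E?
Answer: -14839/17483 ≈ -0.84877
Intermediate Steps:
w(E) = -9 - E (w(E) = 8 + (-17 - E) = -9 - E)
N(P, t) = t - 8*P
L(a) = 52 (L(a) = -(4 - 8*7) = -(4 - 56) = -1*(-52) = 52)
Z = -8566 (Z = 99*(-86) - 1*52 = -8514 - 52 = -8566)
(w(-104) + 29583)/(Z + 40*(-660)) = ((-9 - 1*(-104)) + 29583)/(-8566 + 40*(-660)) = ((-9 + 104) + 29583)/(-8566 - 26400) = (95 + 29583)/(-34966) = 29678*(-1/34966) = -14839/17483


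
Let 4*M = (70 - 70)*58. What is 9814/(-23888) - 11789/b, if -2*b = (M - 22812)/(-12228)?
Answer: 286957000801/22705544 ≈ 12638.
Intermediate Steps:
M = 0 (M = ((70 - 70)*58)/4 = (0*58)/4 = (¼)*0 = 0)
b = -1901/2038 (b = -(0 - 22812)/(2*(-12228)) = -(-11406)*(-1)/12228 = -½*1901/1019 = -1901/2038 ≈ -0.93278)
9814/(-23888) - 11789/b = 9814/(-23888) - 11789/(-1901/2038) = 9814*(-1/23888) - 11789*(-2038/1901) = -4907/11944 + 24025982/1901 = 286957000801/22705544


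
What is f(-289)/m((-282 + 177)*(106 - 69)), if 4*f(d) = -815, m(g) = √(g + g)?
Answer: 163*I*√7770/6216 ≈ 2.3115*I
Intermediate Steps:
m(g) = √2*√g (m(g) = √(2*g) = √2*√g)
f(d) = -815/4 (f(d) = (¼)*(-815) = -815/4)
f(-289)/m((-282 + 177)*(106 - 69)) = -815*√2/(2*√(-282 + 177)*√(106 - 69))/4 = -815*(-I*√7770/7770)/4 = -(-163)*I*√7770/6216 = 163*I*√7770/6216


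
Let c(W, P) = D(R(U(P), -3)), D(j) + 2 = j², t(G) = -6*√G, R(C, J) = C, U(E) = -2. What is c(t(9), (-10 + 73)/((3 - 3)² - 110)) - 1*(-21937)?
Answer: 21939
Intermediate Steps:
D(j) = -2 + j²
c(W, P) = 2 (c(W, P) = -2 + (-2)² = -2 + 4 = 2)
c(t(9), (-10 + 73)/((3 - 3)² - 110)) - 1*(-21937) = 2 - 1*(-21937) = 2 + 21937 = 21939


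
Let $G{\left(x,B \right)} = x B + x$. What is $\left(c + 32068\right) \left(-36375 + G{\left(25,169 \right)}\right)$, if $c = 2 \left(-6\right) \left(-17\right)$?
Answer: $-1036738000$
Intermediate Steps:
$G{\left(x,B \right)} = x + B x$ ($G{\left(x,B \right)} = B x + x = x + B x$)
$c = 204$ ($c = \left(-12\right) \left(-17\right) = 204$)
$\left(c + 32068\right) \left(-36375 + G{\left(25,169 \right)}\right) = \left(204 + 32068\right) \left(-36375 + 25 \left(1 + 169\right)\right) = 32272 \left(-36375 + 25 \cdot 170\right) = 32272 \left(-36375 + 4250\right) = 32272 \left(-32125\right) = -1036738000$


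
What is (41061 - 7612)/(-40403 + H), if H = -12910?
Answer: -2573/4101 ≈ -0.62741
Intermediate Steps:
(41061 - 7612)/(-40403 + H) = (41061 - 7612)/(-40403 - 12910) = 33449/(-53313) = 33449*(-1/53313) = -2573/4101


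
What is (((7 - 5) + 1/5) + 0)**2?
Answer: 121/25 ≈ 4.8400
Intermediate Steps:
(((7 - 5) + 1/5) + 0)**2 = ((2 + 1/5) + 0)**2 = (11/5 + 0)**2 = (11/5)**2 = 121/25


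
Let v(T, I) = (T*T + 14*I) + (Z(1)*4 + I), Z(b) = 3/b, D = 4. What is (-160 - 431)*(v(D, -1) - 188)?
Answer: 103425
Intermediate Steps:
v(T, I) = 12 + T² + 15*I (v(T, I) = (T*T + 14*I) + ((3/1)*4 + I) = (T² + 14*I) + ((3*1)*4 + I) = (T² + 14*I) + (3*4 + I) = (T² + 14*I) + (12 + I) = 12 + T² + 15*I)
(-160 - 431)*(v(D, -1) - 188) = (-160 - 431)*((12 + 4² + 15*(-1)) - 188) = -591*((12 + 16 - 15) - 188) = -591*(13 - 188) = -591*(-175) = 103425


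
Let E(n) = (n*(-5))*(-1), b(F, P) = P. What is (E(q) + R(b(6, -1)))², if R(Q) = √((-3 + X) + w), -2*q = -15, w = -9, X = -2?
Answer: 5569/4 + 75*I*√14 ≈ 1392.3 + 280.62*I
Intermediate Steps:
q = 15/2 (q = -½*(-15) = 15/2 ≈ 7.5000)
E(n) = 5*n (E(n) = -5*n*(-1) = 5*n)
R(Q) = I*√14 (R(Q) = √((-3 - 2) - 9) = √(-5 - 9) = √(-14) = I*√14)
(E(q) + R(b(6, -1)))² = (5*(15/2) + I*√14)² = (75/2 + I*√14)²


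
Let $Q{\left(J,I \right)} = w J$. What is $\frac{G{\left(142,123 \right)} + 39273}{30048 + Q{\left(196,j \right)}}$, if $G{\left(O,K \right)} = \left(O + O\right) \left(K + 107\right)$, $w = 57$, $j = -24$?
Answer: $\frac{104593}{41220} \approx 2.5374$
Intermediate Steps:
$G{\left(O,K \right)} = 2 O \left(107 + K\right)$
$Q{\left(J,I \right)} = 57 J$
$\frac{G{\left(142,123 \right)} + 39273}{30048 + Q{\left(196,j \right)}} = \frac{2 \cdot 142 \left(107 + 123\right) + 39273}{30048 + 57 \cdot 196} = \frac{2 \cdot 142 \cdot 230 + 39273}{30048 + 11172} = \frac{65320 + 39273}{41220} = 104593 \cdot \frac{1}{41220} = \frac{104593}{41220}$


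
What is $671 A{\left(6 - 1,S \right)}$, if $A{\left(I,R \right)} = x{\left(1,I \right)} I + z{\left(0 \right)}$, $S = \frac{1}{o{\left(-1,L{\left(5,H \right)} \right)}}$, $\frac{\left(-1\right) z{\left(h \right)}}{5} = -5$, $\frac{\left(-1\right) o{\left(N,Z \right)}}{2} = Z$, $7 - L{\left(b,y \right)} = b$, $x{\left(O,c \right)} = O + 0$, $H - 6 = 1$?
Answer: $20130$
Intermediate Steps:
$H = 7$ ($H = 6 + 1 = 7$)
$x{\left(O,c \right)} = O$
$L{\left(b,y \right)} = 7 - b$
$o{\left(N,Z \right)} = - 2 Z$
$z{\left(h \right)} = 25$ ($z{\left(h \right)} = \left(-5\right) \left(-5\right) = 25$)
$S = - \frac{1}{4}$ ($S = \frac{1}{\left(-2\right) \left(7 - 5\right)} = \frac{1}{\left(-2\right) 2} = \frac{1}{-4} = - \frac{1}{4} \approx -0.25$)
$A{\left(I,R \right)} = 25 + I$ ($A{\left(I,R \right)} = 1 I + 25 = I + 25 = 25 + I$)
$671 A{\left(6 - 1,S \right)} = 671 \left(25 + \left(6 - 1\right)\right) = 671 \left(25 + 5\right) = 671 \cdot 30 = 20130$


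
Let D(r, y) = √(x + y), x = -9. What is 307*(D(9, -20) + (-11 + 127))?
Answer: 35612 + 307*I*√29 ≈ 35612.0 + 1653.2*I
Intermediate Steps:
D(r, y) = √(-9 + y)
307*(D(9, -20) + (-11 + 127)) = 307*(√(-9 - 20) + (-11 + 127)) = 307*(√(-29) + 116) = 307*(I*√29 + 116) = 307*(116 + I*√29) = 35612 + 307*I*√29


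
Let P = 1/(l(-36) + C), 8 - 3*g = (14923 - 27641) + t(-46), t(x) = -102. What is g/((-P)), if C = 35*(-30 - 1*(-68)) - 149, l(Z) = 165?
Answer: -5755496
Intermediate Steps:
C = 1181 (C = 35*(-30 + 68) - 149 = 35*38 - 149 = 1330 - 149 = 1181)
g = 4276 (g = 8/3 - ((14923 - 27641) - 102)/3 = 8/3 - (-12718 - 102)/3 = 8/3 - ⅓*(-12820) = 8/3 + 12820/3 = 4276)
P = 1/1346 (P = 1/(165 + 1181) = 1/1346 ≈ 0.00074294)
g/((-P)) = 4276/((-1*1/1346)) = 4276/(-1/1346) = 4276*(-1346) = -5755496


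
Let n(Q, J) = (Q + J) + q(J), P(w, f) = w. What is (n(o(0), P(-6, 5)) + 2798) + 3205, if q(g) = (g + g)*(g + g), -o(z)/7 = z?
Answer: 6141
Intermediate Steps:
o(z) = -7*z
q(g) = 4*g**2 (q(g) = (2*g)*(2*g) = 4*g**2)
n(Q, J) = J + Q + 4*J**2 (n(Q, J) = (Q + J) + 4*J**2 = (J + Q) + 4*J**2 = J + Q + 4*J**2)
(n(o(0), P(-6, 5)) + 2798) + 3205 = ((-6 - 7*0 + 4*(-6)**2) + 2798) + 3205 = ((-6 + 0 + 4*36) + 2798) + 3205 = ((-6 + 0 + 144) + 2798) + 3205 = (138 + 2798) + 3205 = 2936 + 3205 = 6141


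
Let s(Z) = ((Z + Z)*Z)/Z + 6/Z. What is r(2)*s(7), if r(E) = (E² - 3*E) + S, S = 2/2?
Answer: -104/7 ≈ -14.857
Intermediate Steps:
S = 1 (S = 2*(½) = 1)
r(E) = 1 + E² - 3*E (r(E) = (E² - 3*E) + 1 = 1 + E² - 3*E)
s(Z) = 2*Z + 6/Z (s(Z) = ((2*Z)*Z)/Z + 6/Z = (2*Z²)/Z + 6/Z = 2*Z + 6/Z)
r(2)*s(7) = (1 + 2² - 3*2)*(2*7 + 6/7) = (1 + 4 - 6)*(14 + 6*(⅐)) = -(14 + 6/7) = -1*104/7 = -104/7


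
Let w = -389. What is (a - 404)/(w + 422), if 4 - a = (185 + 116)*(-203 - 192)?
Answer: 118495/33 ≈ 3590.8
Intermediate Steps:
a = 118899 (a = 4 - (185 + 116)*(-203 - 192) = 4 - 301*(-395) = 4 - 1*(-118895) = 4 + 118895 = 118899)
(a - 404)/(w + 422) = (118899 - 404)/(-389 + 422) = 118495/33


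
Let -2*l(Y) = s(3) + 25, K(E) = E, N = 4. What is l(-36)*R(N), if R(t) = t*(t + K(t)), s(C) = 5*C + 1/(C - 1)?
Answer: -648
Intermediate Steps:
s(C) = 1/(-1 + C) + 5*C (s(C) = 5*C + 1/(-1 + C) = 1/(-1 + C) + 5*C)
R(t) = 2*t**2 (R(t) = t*(t + t) = t*(2*t) = 2*t**2)
l(Y) = -81/4 (l(Y) = -((1 - 5*3 + 5*3**2)/(-1 + 3) + 25)/2 = -((1 - 15 + 5*9)/2 + 25)/2 = -((1 - 15 + 45)/2 + 25)/2 = -((1/2)*31 + 25)/2 = -(31/2 + 25)/2 = -1/2*81/2 = -81/4)
l(-36)*R(N) = -81*4**2/2 = -81*16/2 = -81/4*32 = -648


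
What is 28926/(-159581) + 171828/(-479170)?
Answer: -20640477744/38233213885 ≈ -0.53986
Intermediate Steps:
28926/(-159581) + 171828/(-479170) = 28926*(-1/159581) + 171828*(-1/479170) = -28926/159581 - 85914/239585 = -20640477744/38233213885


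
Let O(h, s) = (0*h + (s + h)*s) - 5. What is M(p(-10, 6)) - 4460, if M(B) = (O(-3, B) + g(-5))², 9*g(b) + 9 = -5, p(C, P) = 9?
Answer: -178931/81 ≈ -2209.0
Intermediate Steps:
g(b) = -14/9 (g(b) = -1 + (⅑)*(-5) = -1 - 5/9 = -14/9)
O(h, s) = -5 + s*(h + s) (O(h, s) = (0 + (h + s)*s) - 5 = (0 + s*(h + s)) - 5 = s*(h + s) - 5 = -5 + s*(h + s))
M(B) = (-59/9 + B² - 3*B)² (M(B) = ((-5 + B² - 3*B) - 14/9)² = (-59/9 + B² - 3*B)²)
M(p(-10, 6)) - 4460 = (59 - 9*9² + 27*9)²/81 - 4460 = (59 - 9*81 + 243)²/81 - 4460 = (59 - 729 + 243)²/81 - 4460 = (1/81)*(-427)² - 4460 = (1/81)*182329 - 4460 = 182329/81 - 4460 = -178931/81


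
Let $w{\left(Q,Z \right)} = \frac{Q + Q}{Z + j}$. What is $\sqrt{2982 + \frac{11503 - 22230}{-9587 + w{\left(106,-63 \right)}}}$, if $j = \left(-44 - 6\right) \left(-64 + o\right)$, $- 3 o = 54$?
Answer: $\frac{\sqrt{4468366239546297911}}{38702507} \approx 54.618$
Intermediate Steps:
$o = -18$ ($o = \left(- \frac{1}{3}\right) 54 = -18$)
$j = 4100$ ($j = \left(-44 - 6\right) \left(-64 - 18\right) = \left(-50\right) \left(-82\right) = 4100$)
$w{\left(Q,Z \right)} = \frac{2 Q}{4100 + Z}$ ($w{\left(Q,Z \right)} = \frac{Q + Q}{Z + 4100} = \frac{2 Q}{4100 + Z}$)
$\sqrt{2982 + \frac{11503 - 22230}{-9587 + w{\left(106,-63 \right)}}} = \sqrt{2982 + \frac{11503 - 22230}{-9587 + 2 \cdot 106 \frac{1}{4100 - 63}}} = \sqrt{2982 - \frac{10727}{-9587 + 2 \cdot 106 \cdot \frac{1}{4037}}} = \sqrt{2982 - \frac{10727}{-9587 + \frac{212}{4037}}} = \sqrt{2982 - \frac{10727}{- \frac{38702507}{4037}}} = \sqrt{2982 - - \frac{43304899}{38702507}} = \sqrt{2982 + \frac{43304899}{38702507}} = \sqrt{\frac{115454180773}{38702507}} = \frac{\sqrt{4468366239546297911}}{38702507}$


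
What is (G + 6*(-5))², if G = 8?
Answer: 484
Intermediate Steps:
(G + 6*(-5))² = (8 + 6*(-5))² = (8 - 30)² = (-22)² = 484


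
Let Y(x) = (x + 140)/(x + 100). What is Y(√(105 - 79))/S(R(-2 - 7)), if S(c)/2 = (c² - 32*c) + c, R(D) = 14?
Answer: -411/139636 + 5*√26/593453 ≈ -0.0029004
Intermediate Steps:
Y(x) = (140 + x)/(100 + x)
S(c) = -62*c + 2*c² (S(c) = 2*((c² - 32*c) + c) = 2*(c² - 31*c) = -62*c + 2*c²)
Y(√(105 - 79))/S(R(-2 - 7)) = ((140 + √(105 - 79))/(100 + √(105 - 79)))/((2*14*(-31 + 14))) = ((140 + √26)/(100 + √26))/((2*14*(-17))) = ((140 + √26)/(100 + √26))/(-476) = ((140 + √26)/(100 + √26))*(-1/476) = -(140 + √26)/(476*(100 + √26))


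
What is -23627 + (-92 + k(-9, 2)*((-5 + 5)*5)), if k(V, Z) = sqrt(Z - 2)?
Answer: -23719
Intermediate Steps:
k(V, Z) = sqrt(-2 + Z)
-23627 + (-92 + k(-9, 2)*((-5 + 5)*5)) = -23627 + (-92 + sqrt(-2 + 2)*((-5 + 5)*5)) = -23627 + (-92 + sqrt(0)*(0*5)) = -23627 + (-92 + 0*0) = -23627 + (-92 + 0) = -23627 - 92 = -23719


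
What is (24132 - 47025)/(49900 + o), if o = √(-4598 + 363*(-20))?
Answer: -190393450/415003643 + 587587*I*√2/830007286 ≈ -0.45878 + 0.0010012*I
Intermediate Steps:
o = 77*I*√2 (o = √(-4598 - 7260) = √(-11858) = 77*I*√2 ≈ 108.89*I)
(24132 - 47025)/(49900 + o) = (24132 - 47025)/(49900 + 77*I*√2) = -22893/(49900 + 77*I*√2)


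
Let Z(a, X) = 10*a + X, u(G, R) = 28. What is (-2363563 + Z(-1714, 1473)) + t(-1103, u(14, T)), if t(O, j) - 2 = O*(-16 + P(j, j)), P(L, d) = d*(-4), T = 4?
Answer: -2238044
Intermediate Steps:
P(L, d) = -4*d
t(O, j) = 2 + O*(-16 - 4*j)
Z(a, X) = X + 10*a
(-2363563 + Z(-1714, 1473)) + t(-1103, u(14, T)) = (-2363563 + (1473 + 10*(-1714))) + (2 - 16*(-1103) - 4*(-1103)*28) = (-2363563 + (1473 - 17140)) + (2 + 17648 + 123536) = (-2363563 - 15667) + 141186 = -2379230 + 141186 = -2238044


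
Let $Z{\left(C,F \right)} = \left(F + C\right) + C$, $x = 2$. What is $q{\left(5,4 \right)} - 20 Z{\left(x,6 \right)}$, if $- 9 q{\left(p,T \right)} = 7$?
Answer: $- \frac{1807}{9} \approx -200.78$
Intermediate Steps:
$q{\left(p,T \right)} = - \frac{7}{9}$ ($q{\left(p,T \right)} = \left(- \frac{1}{9}\right) 7 = - \frac{7}{9}$)
$Z{\left(C,F \right)} = F + 2 C$ ($Z{\left(C,F \right)} = \left(C + F\right) + C = F + 2 C$)
$q{\left(5,4 \right)} - 20 Z{\left(x,6 \right)} = - \frac{7}{9} - 20 \left(6 + 2 \cdot 2\right) = - \frac{7}{9} - 20 \left(6 + 4\right) = - \frac{7}{9} - 200 = - \frac{1807}{9}$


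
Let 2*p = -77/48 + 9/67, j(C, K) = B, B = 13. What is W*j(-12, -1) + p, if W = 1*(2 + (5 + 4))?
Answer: 915049/6432 ≈ 142.27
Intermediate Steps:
j(C, K) = 13
p = -4727/6432 (p = (-77/48 + 9/67)/2 = (1/2)*(-4727/3216) = -4727/6432 ≈ -0.73492)
W = 11 (W = 1*(2 + 9) = 1*11 = 11)
W*j(-12, -1) + p = 11*13 - 4727/6432 = 143 - 4727/6432 = 915049/6432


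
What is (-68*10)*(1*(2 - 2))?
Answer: 0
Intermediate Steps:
(-68*10)*(1*(2 - 2)) = -680*0 = 0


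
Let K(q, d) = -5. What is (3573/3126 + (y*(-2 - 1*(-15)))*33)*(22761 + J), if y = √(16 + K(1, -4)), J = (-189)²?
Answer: 34826031/521 + 25088778*√11 ≈ 8.3277e+7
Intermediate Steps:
J = 35721
y = √11 (y = √(16 - 5) = √11 ≈ 3.3166)
(3573/3126 + (y*(-2 - 1*(-15)))*33)*(22761 + J) = (3573/3126 + (√11*(-2 - 1*(-15)))*33)*(22761 + 35721) = (3573*(1/3126) + (√11*(-2 + 15))*33)*58482 = (1191/1042 + (√11*13)*33)*58482 = (1191/1042 + (13*√11)*33)*58482 = (1191/1042 + 429*√11)*58482 = 34826031/521 + 25088778*√11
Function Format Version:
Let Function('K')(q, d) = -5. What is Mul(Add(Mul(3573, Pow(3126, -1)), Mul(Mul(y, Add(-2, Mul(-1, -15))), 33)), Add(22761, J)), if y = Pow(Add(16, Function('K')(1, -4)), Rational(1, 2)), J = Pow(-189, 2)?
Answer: Add(Rational(34826031, 521), Mul(25088778, Pow(11, Rational(1, 2)))) ≈ 8.3277e+7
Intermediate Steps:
J = 35721
y = Pow(11, Rational(1, 2)) (y = Pow(Add(16, -5), Rational(1, 2)) = Pow(11, Rational(1, 2)) ≈ 3.3166)
Mul(Add(Mul(3573, Pow(3126, -1)), Mul(Mul(y, Add(-2, Mul(-1, -15))), 33)), Add(22761, J)) = Mul(Add(Mul(3573, Pow(3126, -1)), Mul(Mul(Pow(11, Rational(1, 2)), Add(-2, Mul(-1, -15))), 33)), Add(22761, 35721)) = Mul(Add(Mul(3573, Rational(1, 3126)), Mul(Mul(Pow(11, Rational(1, 2)), Add(-2, 15)), 33)), 58482) = Mul(Add(Rational(1191, 1042), Mul(Mul(Pow(11, Rational(1, 2)), 13), 33)), 58482) = Mul(Add(Rational(1191, 1042), Mul(Mul(13, Pow(11, Rational(1, 2))), 33)), 58482) = Mul(Add(Rational(1191, 1042), Mul(429, Pow(11, Rational(1, 2)))), 58482) = Add(Rational(34826031, 521), Mul(25088778, Pow(11, Rational(1, 2))))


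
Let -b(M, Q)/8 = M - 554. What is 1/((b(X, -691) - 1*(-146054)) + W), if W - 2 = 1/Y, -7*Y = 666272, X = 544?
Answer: 666272/97366324985 ≈ 6.8429e-6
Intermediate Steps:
Y = -666272/7 (Y = -⅐*666272 = -666272/7 ≈ -95182.)
b(M, Q) = 4432 - 8*M (b(M, Q) = -8*(M - 554) = -8*(-554 + M) = 4432 - 8*M)
W = 1332537/666272 (W = 2 + 1/(-666272/7) = 2 - 7/666272 = 1332537/666272 ≈ 2.0000)
1/((b(X, -691) - 1*(-146054)) + W) = 1/(((4432 - 8*544) - 1*(-146054)) + 1332537/666272) = 1/(((4432 - 4352) + 146054) + 1332537/666272) = 1/((80 + 146054) + 1332537/666272) = 1/(146134 + 1332537/666272) = 1/(97366324985/666272) = 666272/97366324985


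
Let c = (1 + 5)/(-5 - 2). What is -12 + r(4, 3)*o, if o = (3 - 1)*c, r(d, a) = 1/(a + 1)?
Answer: -87/7 ≈ -12.429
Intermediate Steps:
c = -6/7 (c = 6/(-7) = 6*(-1/7) = -6/7 ≈ -0.85714)
r(d, a) = 1/(1 + a)
o = -12/7 (o = (3 - 1)*(-6/7) = 2*(-6/7) = -12/7 ≈ -1.7143)
-12 + r(4, 3)*o = -12 - 12/7/(1 + 3) = -12 - 12/7/4 = -12 + (1/4)*(-12/7) = -12 - 3/7 = -87/7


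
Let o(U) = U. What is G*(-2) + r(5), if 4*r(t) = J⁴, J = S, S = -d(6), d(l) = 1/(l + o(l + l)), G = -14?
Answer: 11757313/419904 ≈ 28.000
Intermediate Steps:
d(l) = 1/(3*l) (d(l) = 1/(l + (l + l)) = 1/(l + 2*l) = 1/(3*l))
S = -1/18 (S = -1/(3*6) = -1*1/18 = -1/18 ≈ -0.055556)
J = -1/18 ≈ -0.055556
r(t) = 1/419904 (r(t) = (-1/18)⁴/4 = (¼)*(1/104976) = 1/419904)
G*(-2) + r(5) = -14*(-2) + 1/419904 = 28 + 1/419904 = 11757313/419904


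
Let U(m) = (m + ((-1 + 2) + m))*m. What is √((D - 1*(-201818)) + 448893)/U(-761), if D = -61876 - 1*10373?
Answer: √578462/1157481 ≈ 0.00065709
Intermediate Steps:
D = -72249 (D = -61876 - 10373 = -72249)
U(m) = m*(1 + 2*m) (U(m) = (m + (1 + m))*m = (1 + 2*m)*m = m*(1 + 2*m))
√((D - 1*(-201818)) + 448893)/U(-761) = √((-72249 - 1*(-201818)) + 448893)/((-761*(1 + 2*(-761)))) = √((-72249 + 201818) + 448893)/((-761*(1 - 1522))) = √(129569 + 448893)/((-761*(-1521))) = √578462/1157481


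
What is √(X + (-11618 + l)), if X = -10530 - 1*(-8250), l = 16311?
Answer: √2413 ≈ 49.122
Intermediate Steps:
X = -2280 (X = -10530 + 8250 = -2280)
√(X + (-11618 + l)) = √(-2280 + (-11618 + 16311)) = √(-2280 + 4693) = √2413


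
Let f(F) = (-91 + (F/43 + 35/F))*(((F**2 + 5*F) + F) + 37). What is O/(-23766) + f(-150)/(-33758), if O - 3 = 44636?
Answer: 10148288125157/172492915020 ≈ 58.833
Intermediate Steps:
O = 44639 (O = 3 + 44636 = 44639)
f(F) = (-91 + 35/F + F/43)*(37 + F**2 + 6*F) (f(F) = (-91 + (F*(1/43) + 35/F))*((F**2 + 6*F) + 37) = (-91 + (F/43 + 35/F))*(37 + F**2 + 6*F) = (-91 + (35/F + F/43))*(37 + F**2 + 6*F) = (-91 + 35/F + F/43)*(37 + F**2 + 6*F))
O/(-23766) + f(-150)/(-33758) = 44639/(-23766) + ((1/43)*(55685 - 1*(-150)*(135751 - 1*(-150)**3 + 3907*(-150)**2 + 21936*(-150)))/(-150))/(-33758) = 44639*(-1/23766) + ((1/43)*(-1/150)*(55685 - 1*(-150)*(135751 - 1*(-3375000) + 3907*22500 - 3290400)))*(-1/33758) = -44639/23766 + ((1/43)*(-1/150)*(55685 - 1*(-150)*(135751 + 3375000 + 87907500 - 3290400)))*(-1/33758) = -44639/23766 + ((1/43)*(-1/150)*(55685 - 1*(-150)*88127851))*(-1/33758) = -44639/23766 + ((1/43)*(-1/150)*(55685 + 13219177650))*(-1/33758) = -44639/23766 + ((1/43)*(-1/150)*13219233335)*(-1/33758) = -44639/23766 - 2643846667/1290*(-1/33758) = -44639/23766 + 2643846667/43547820 = 10148288125157/172492915020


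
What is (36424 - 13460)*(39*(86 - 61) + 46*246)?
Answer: 282250524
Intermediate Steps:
(36424 - 13460)*(39*(86 - 61) + 46*246) = 22964*(39*25 + 11316) = 22964*(975 + 11316) = 22964*12291 = 282250524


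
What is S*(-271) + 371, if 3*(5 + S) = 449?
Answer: -116501/3 ≈ -38834.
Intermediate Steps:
S = 434/3 (S = -5 + (⅓)*449 = -5 + 449/3 = 434/3 ≈ 144.67)
S*(-271) + 371 = (434/3)*(-271) + 371 = -117614/3 + 371 = -116501/3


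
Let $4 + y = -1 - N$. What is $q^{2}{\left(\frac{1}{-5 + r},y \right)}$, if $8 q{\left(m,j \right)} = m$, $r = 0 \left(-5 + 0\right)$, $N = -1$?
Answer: $\frac{1}{1600} \approx 0.000625$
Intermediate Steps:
$y = -4$ ($y = -4 - 0 = -4 + \left(-1 + 1\right) = -4 + 0 = -4$)
$r = 0$ ($r = 0 \left(-5\right) = 0$)
$q{\left(m,j \right)} = \frac{m}{8}$
$q^{2}{\left(\frac{1}{-5 + r},y \right)} = \left(\frac{1}{8 \left(-5 + 0\right)}\right)^{2} = \left(\frac{1}{8 \left(-5\right)}\right)^{2} = \left(\frac{1}{8} \left(- \frac{1}{5}\right)\right)^{2} = \left(- \frac{1}{40}\right)^{2} = \frac{1}{1600}$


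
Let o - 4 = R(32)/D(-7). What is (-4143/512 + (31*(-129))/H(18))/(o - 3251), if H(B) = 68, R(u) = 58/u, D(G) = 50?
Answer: 4852525/235513104 ≈ 0.020604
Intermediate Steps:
o = 3229/800 (o = 4 + (58/32)/50 = 4 + (58*(1/32))*(1/50) = 4 + (29/16)*(1/50) = 4 + 29/800 = 3229/800 ≈ 4.0362)
(-4143/512 + (31*(-129))/H(18))/(o - 3251) = (-4143/512 + (31*(-129))/68)/(3229/800 - 3251) = (-4143*1/512 - 3999*1/68)/(-2597571/800) = (-4143/512 - 3999/68)*(-800/2597571) = -582303/8704*(-800/2597571) = 4852525/235513104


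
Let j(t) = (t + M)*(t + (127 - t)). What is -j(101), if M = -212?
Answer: 14097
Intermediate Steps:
j(t) = -26924 + 127*t (j(t) = (t - 212)*(t + (127 - t)) = (-212 + t)*127 = -26924 + 127*t)
-j(101) = -(-26924 + 127*101) = -(-26924 + 12827) = -1*(-14097) = 14097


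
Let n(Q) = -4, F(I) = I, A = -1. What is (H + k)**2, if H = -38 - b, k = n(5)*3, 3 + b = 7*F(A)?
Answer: 1600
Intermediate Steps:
b = -10 (b = -3 + 7*(-1) = -3 - 7 = -10)
k = -12 (k = -4*3 = -12)
H = -28 (H = -38 - 1*(-10) = -38 + 10 = -28)
(H + k)**2 = (-28 - 12)**2 = (-40)**2 = 1600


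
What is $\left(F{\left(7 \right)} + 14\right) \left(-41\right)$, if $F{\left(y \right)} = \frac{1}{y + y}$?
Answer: $- \frac{8077}{14} \approx -576.93$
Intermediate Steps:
$F{\left(y \right)} = \frac{1}{2 y}$
$\left(F{\left(7 \right)} + 14\right) \left(-41\right) = \left(\frac{1}{2 \cdot 7} + 14\right) \left(-41\right) = \left(\frac{1}{2} \cdot \frac{1}{7} + 14\right) \left(-41\right) = \left(\frac{1}{14} + 14\right) \left(-41\right) = \frac{197}{14} \left(-41\right) = - \frac{8077}{14}$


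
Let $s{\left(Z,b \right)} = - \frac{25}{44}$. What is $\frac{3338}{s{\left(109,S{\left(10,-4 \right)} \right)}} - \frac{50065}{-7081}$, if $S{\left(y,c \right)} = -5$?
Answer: $- \frac{1038749007}{177025} \approx -5867.8$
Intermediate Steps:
$s{\left(Z,b \right)} = - \frac{25}{44}$ ($s{\left(Z,b \right)} = \left(-25\right) \frac{1}{44} = - \frac{25}{44}$)
$\frac{3338}{s{\left(109,S{\left(10,-4 \right)} \right)}} - \frac{50065}{-7081} = \frac{3338}{- \frac{25}{44}} - \frac{50065}{-7081} = 3338 \left(- \frac{44}{25}\right) - - \frac{50065}{7081} = - \frac{146872}{25} + \frac{50065}{7081} = - \frac{1038749007}{177025}$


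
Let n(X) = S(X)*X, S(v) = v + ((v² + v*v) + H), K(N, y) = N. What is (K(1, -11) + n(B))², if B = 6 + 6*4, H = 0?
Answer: 3014119801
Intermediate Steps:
S(v) = v + 2*v² (S(v) = v + ((v² + v*v) + 0) = v + ((v² + v²) + 0) = v + (2*v² + 0) = v + 2*v²)
B = 30 (B = 6 + 24 = 30)
n(X) = X²*(1 + 2*X) (n(X) = (X*(1 + 2*X))*X = X²*(1 + 2*X))
(K(1, -11) + n(B))² = (1 + 30²*(1 + 2*30))² = (1 + 900*(1 + 60))² = (1 + 900*61)² = (1 + 54900)² = 54901² = 3014119801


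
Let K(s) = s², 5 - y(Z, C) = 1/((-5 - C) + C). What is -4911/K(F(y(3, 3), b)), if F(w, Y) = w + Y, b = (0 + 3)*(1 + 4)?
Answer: -122775/10201 ≈ -12.036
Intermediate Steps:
y(Z, C) = 26/5 (y(Z, C) = 5 - 1/((-5 - C) + C) = 5 - 1/(-5) = 5 - 1*(-⅕) = 5 + ⅕ = 26/5)
b = 15 (b = 3*5 = 15)
F(w, Y) = Y + w
-4911/K(F(y(3, 3), b)) = -4911/(15 + 26/5)² = -4911/((101/5)²) = -4911/10201/25 = -4911*25/10201 = -122775/10201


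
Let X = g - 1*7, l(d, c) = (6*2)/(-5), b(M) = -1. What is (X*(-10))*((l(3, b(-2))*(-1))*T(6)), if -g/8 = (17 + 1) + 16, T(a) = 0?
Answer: 0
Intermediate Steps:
g = -272 (g = -8*((17 + 1) + 16) = -8*(18 + 16) = -8*34 = -272)
l(d, c) = -12/5 (l(d, c) = 12*(-⅕) = -12/5)
X = -279 (X = -272 - 1*7 = -272 - 7 = -279)
(X*(-10))*((l(3, b(-2))*(-1))*T(6)) = (-279*(-10))*(-12/5*(-1)*0) = 2790*((12/5)*0) = 2790*0 = 0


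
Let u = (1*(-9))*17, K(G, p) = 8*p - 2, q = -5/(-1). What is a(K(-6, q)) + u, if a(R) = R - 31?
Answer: -146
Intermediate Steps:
q = 5 (q = -5*(-1) = 5)
K(G, p) = -2 + 8*p
a(R) = -31 + R
u = -153 (u = -9*17 = -153)
a(K(-6, q)) + u = (-31 + (-2 + 8*5)) - 153 = (-31 + (-2 + 40)) - 153 = (-31 + 38) - 153 = 7 - 153 = -146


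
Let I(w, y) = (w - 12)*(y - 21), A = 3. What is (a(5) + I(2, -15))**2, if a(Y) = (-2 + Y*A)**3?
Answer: 6538249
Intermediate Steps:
a(Y) = (-2 + 3*Y)**3 (a(Y) = (-2 + Y*3)**3 = (-2 + 3*Y)**3)
I(w, y) = (-21 + y)*(-12 + w) (I(w, y) = (-12 + w)*(-21 + y) = (-21 + y)*(-12 + w))
(a(5) + I(2, -15))**2 = ((-2 + 3*5)**3 + (252 - 21*2 - 12*(-15) + 2*(-15)))**2 = ((-2 + 15)**3 + (252 - 42 + 180 - 30))**2 = (13**3 + 360)**2 = (2197 + 360)**2 = 2557**2 = 6538249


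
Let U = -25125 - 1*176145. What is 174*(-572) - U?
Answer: 101742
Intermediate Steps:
U = -201270 (U = -25125 - 176145 = -201270)
174*(-572) - U = 174*(-572) - 1*(-201270) = -99528 + 201270 = 101742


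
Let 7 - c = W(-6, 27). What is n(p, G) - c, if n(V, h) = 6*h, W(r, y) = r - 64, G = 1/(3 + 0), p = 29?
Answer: -75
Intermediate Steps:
G = ⅓ (G = 1/3 = ⅓ ≈ 0.33333)
W(r, y) = -64 + r
c = 77 (c = 7 - (-64 - 6) = 7 - 1*(-70) = 7 + 70 = 77)
n(p, G) - c = 6*(⅓) - 1*77 = 2 - 77 = -75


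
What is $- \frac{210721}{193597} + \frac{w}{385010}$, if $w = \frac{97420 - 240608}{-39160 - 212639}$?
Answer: $- \frac{10214173824009277}{9384143455732515} \approx -1.0884$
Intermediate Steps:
$w = \frac{143188}{251799}$ ($w = - \frac{143188}{-251799} = \left(-143188\right) \left(- \frac{1}{251799}\right) = \frac{143188}{251799} \approx 0.56866$)
$- \frac{210721}{193597} + \frac{w}{385010} = - \frac{210721}{193597} + \frac{143188}{251799 \cdot 385010} = \left(-210721\right) \frac{1}{193597} + \frac{143188}{251799} \cdot \frac{1}{385010} = - \frac{210721}{193597} + \frac{71594}{48472566495} = - \frac{10214173824009277}{9384143455732515}$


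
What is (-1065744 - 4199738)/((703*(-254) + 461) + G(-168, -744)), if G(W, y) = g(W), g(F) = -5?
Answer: 2632741/89053 ≈ 29.564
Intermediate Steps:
G(W, y) = -5
(-1065744 - 4199738)/((703*(-254) + 461) + G(-168, -744)) = (-1065744 - 4199738)/((703*(-254) + 461) - 5) = -5265482/((-178562 + 461) - 5) = -5265482/(-178101 - 5) = -5265482/(-178106) = -5265482*(-1/178106) = 2632741/89053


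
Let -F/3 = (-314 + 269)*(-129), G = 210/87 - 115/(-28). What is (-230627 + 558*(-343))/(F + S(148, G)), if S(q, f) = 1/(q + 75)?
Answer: 94110683/3883544 ≈ 24.233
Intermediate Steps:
G = 5295/812 (G = 210*(1/87) - 115*(-1/28) = 70/29 + 115/28 = 5295/812 ≈ 6.5209)
S(q, f) = 1/(75 + q)
F = -17415 (F = -3*(-314 + 269)*(-129) = -(-135)*(-129) = -3*5805 = -17415)
(-230627 + 558*(-343))/(F + S(148, G)) = (-230627 + 558*(-343))/(-17415 + 1/(75 + 148)) = (-230627 - 191394)/(-17415 + 1/223) = -422021/(-17415 + 1/223) = -422021/(-3883544/223) = -422021*(-223/3883544) = 94110683/3883544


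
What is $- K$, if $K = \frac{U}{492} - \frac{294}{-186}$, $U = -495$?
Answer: $- \frac{2921}{5084} \approx -0.57455$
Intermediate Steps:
$K = \frac{2921}{5084}$ ($K = - \frac{495}{492} - \frac{294}{-186} = \left(-495\right) \frac{1}{492} - - \frac{49}{31} = - \frac{165}{164} + \frac{49}{31} = \frac{2921}{5084} \approx 0.57455$)
$- K = \left(-1\right) \frac{2921}{5084} = - \frac{2921}{5084}$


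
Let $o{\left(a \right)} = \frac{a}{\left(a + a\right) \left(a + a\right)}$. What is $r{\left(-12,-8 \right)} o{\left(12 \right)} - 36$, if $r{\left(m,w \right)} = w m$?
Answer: $-34$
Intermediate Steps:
$r{\left(m,w \right)} = m w$
$o{\left(a \right)} = \frac{1}{4 a}$ ($o{\left(a \right)} = \frac{a}{2 a 2 a} = \frac{a}{4 a^{2}} = a \frac{1}{4 a^{2}} = \frac{1}{4 a}$)
$r{\left(-12,-8 \right)} o{\left(12 \right)} - 36 = \left(-12\right) \left(-8\right) \frac{1}{4 \cdot 12} - 36 = 96 \cdot \frac{1}{4} \cdot \frac{1}{12} - 36 = 96 \cdot \frac{1}{48} - 36 = 2 - 36 = -34$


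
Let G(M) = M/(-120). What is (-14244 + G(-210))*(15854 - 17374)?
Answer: 21648220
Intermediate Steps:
G(M) = -M/120 (G(M) = M*(-1/120) = -M/120)
(-14244 + G(-210))*(15854 - 17374) = (-14244 - 1/120*(-210))*(15854 - 17374) = (-14244 + 7/4)*(-1520) = -56969/4*(-1520) = 21648220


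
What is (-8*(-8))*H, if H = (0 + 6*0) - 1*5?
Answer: -320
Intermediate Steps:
H = -5 (H = (0 + 0) - 5 = 0 - 5 = -5)
(-8*(-8))*H = -8*(-8)*(-5) = 64*(-5) = -320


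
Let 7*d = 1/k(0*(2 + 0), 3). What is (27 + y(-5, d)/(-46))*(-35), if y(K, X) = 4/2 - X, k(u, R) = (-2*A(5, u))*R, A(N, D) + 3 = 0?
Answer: -781205/828 ≈ -943.48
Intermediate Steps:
A(N, D) = -3 (A(N, D) = -3 + 0 = -3)
k(u, R) = 6*R (k(u, R) = (-2*(-3))*R = 6*R)
d = 1/126 (d = 1/(7*((6*3))) = (⅐)/18 = (⅐)*(1/18) = 1/126 ≈ 0.0079365)
y(K, X) = 2 - X (y(K, X) = 4*(½) - X = 2 - X)
(27 + y(-5, d)/(-46))*(-35) = (27 + (2 - 1*1/126)/(-46))*(-35) = (27 + (2 - 1/126)*(-1/46))*(-35) = (27 + (251/126)*(-1/46))*(-35) = (27 - 251/5796)*(-35) = (156241/5796)*(-35) = -781205/828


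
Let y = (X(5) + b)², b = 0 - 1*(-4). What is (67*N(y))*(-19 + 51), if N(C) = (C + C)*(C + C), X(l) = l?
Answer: 56267136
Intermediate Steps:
b = 4 (b = 0 + 4 = 4)
y = 81 (y = (5 + 4)² = 9² = 81)
N(C) = 4*C² (N(C) = (2*C)*(2*C) = 4*C²)
(67*N(y))*(-19 + 51) = (67*(4*81²))*(-19 + 51) = (67*(4*6561))*32 = (67*26244)*32 = 1758348*32 = 56267136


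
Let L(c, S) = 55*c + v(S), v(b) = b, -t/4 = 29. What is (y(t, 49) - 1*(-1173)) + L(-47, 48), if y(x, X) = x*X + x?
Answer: -7164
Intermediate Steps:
t = -116 (t = -4*29 = -116)
y(x, X) = x + X*x (y(x, X) = X*x + x = x + X*x)
L(c, S) = S + 55*c (L(c, S) = 55*c + S = S + 55*c)
(y(t, 49) - 1*(-1173)) + L(-47, 48) = (-116*(1 + 49) - 1*(-1173)) + (48 + 55*(-47)) = (-116*50 + 1173) + (48 - 2585) = (-5800 + 1173) - 2537 = -4627 - 2537 = -7164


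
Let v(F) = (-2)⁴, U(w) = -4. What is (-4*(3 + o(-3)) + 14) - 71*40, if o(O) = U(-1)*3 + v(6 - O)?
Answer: -2854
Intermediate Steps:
v(F) = 16
o(O) = 4 (o(O) = -4*3 + 16 = -12 + 16 = 4)
(-4*(3 + o(-3)) + 14) - 71*40 = (-4*(3 + 4) + 14) - 71*40 = (-4*7 + 14) - 2840 = (-28 + 14) - 2840 = -14 - 2840 = -2854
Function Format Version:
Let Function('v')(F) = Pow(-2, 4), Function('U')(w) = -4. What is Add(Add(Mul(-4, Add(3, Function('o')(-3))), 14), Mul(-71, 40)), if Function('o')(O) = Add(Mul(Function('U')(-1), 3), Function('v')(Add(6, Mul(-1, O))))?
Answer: -2854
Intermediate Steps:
Function('v')(F) = 16
Function('o')(O) = 4 (Function('o')(O) = Add(Mul(-4, 3), 16) = Add(-12, 16) = 4)
Add(Add(Mul(-4, Add(3, Function('o')(-3))), 14), Mul(-71, 40)) = Add(Add(Mul(-4, Add(3, 4)), 14), Mul(-71, 40)) = Add(Add(Mul(-4, 7), 14), -2840) = Add(Add(-28, 14), -2840) = Add(-14, -2840) = -2854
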